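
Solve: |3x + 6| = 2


An absolute value equation |expr| = 2 gives two cases:
Case 1: 3x + 6 = 2
  3x = -4, so x = -4/3
Case 2: 3x + 6 = -2
  3x = -8, so x = -8/3

x = -8/3, x = -4/3


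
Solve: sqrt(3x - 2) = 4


Square both sides: 3x - 2 = 4^2 = 16
3x = 16 + 2 = 18
x = 6
Check: sqrt(3*6 - 2) = sqrt(16) = 4 ✓

x = 6


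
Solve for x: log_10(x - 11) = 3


Convert to exponential form: x - 11 = 10^3 = 1000
x = 1000 + 11 = 1011
Check: log_10(1011 - 11) = log_10(1000) = log_10(1000) = 3 ✓

x = 1011


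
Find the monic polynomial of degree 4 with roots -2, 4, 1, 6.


A monic polynomial with roots -2, 4, 1, 6 is:
p(x) = (x + 2)(x - 4)(x - 1)(x - 6)
After multiplying by (x + 2): x + 2
After multiplying by (x - 4): x^2 - 2x - 8
After multiplying by (x - 1): x^3 - 3x^2 - 6x + 8
After multiplying by (x - 6): x^4 - 9x^3 + 12x^2 + 44x - 48

x^4 - 9x^3 + 12x^2 + 44x - 48


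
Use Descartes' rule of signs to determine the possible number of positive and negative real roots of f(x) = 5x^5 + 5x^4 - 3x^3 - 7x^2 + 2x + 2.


Descartes' rule of signs:

For positive roots, count sign changes in f(x) = 5x^5 + 5x^4 - 3x^3 - 7x^2 + 2x + 2:
Signs of coefficients: +, +, -, -, +, +
Number of sign changes: 2
Possible positive real roots: 2, 0

For negative roots, examine f(-x) = -5x^5 + 5x^4 + 3x^3 - 7x^2 - 2x + 2:
Signs of coefficients: -, +, +, -, -, +
Number of sign changes: 3
Possible negative real roots: 3, 1

Positive roots: 2 or 0; Negative roots: 3 or 1


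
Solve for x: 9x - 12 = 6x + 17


Starting with: 9x - 12 = 6x + 17
Move all x terms to left: (9 - 6)x = 17 + 12
Simplify: 3x = 29
Divide both sides by 3: x = 29/3

x = 29/3


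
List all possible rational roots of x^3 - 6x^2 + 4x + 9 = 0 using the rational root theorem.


Rational root theorem: possible roots are ±p/q where:
  p divides the constant term (9): p ∈ {1, 3, 9}
  q divides the leading coefficient (1): q ∈ {1}

All possible rational roots: -9, -3, -1, 1, 3, 9

-9, -3, -1, 1, 3, 9


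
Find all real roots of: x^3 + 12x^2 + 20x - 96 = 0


Let p(x) = x^3 + 12x^2 + 20x - 96. By the rational root theorem (leading coefficient 1), any rational root is an integer divisor of 96: try ±1, ±2, ... in turn.
Test x = 1: value = -63 ≠ 0.
Test x = -1: value = -105 ≠ 0.
Test x = 2: value = 0 ✓, so (x - 2) is a factor.
Synthetic division by (x - 2): bring down 1; 1(2) + 12 = 14; 14(2) + 20 = 48; 48(2) - 96 = 0 → quotient x^2 + 14x + 48, remainder 0.
Solve the quadratic x^2 + 14x + 48 = 0: discriminant = 14^2 - 4(1)(48) = 196 - 192 = 4.
sqrt(4) = 2, so x = (-14 ± 2)/2: x = -6 or x = -8.

x = -8, x = -6, x = 2


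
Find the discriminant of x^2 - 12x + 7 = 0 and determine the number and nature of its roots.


For ax^2 + bx + c = 0, discriminant D = b^2 - 4ac
Here a = 1, b = -12, c = 7
D = (-12)^2 - 4(1)(7) = 144 - 28 = 116

D = 116 > 0 but not a perfect square
The equation has 2 distinct real irrational roots.

Discriminant = 116, 2 distinct real irrational roots


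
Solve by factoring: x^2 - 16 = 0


We need two numbers that multiply to -16 and add to 0.
Those numbers are -4 and 4 (since (-4) * 4 = -16 and (-4) + 4 = 0).
So x^2 - 16 = (x - 4)(x + 4) = 0
Setting each factor to zero: x = 4 or x = -4

x = -4, x = 4


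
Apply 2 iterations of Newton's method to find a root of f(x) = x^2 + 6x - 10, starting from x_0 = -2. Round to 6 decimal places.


Newton's method: x_(n+1) = x_n - f(x_n)/f'(x_n)
f(x) = x^2 + 6x - 10
f'(x) = 2x + 6

Iteration 1:
  f(-2.000000) = -18.000000
  f'(-2.000000) = 2.000000
  x_1 = -2.000000 - (-18.000000)/(2.000000) = 7.000000

Iteration 2:
  f(7.000000) = 81.000000
  f'(7.000000) = 20.000000
  x_2 = 7.000000 - (81.000000)/(20.000000) = 2.950000

x_2 = 2.950000


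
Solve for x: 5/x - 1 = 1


Subtract -1 from both sides: 5/x = 2
Multiply both sides by x: 5 = 2 * x
Divide by 2: x = 5/2

x = 5/2


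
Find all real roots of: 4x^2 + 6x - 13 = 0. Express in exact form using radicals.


Using the quadratic formula: x = (-b ± sqrt(b^2 - 4ac)) / (2a)
Here a = 4, b = 6, c = -13
Discriminant = b^2 - 4ac = 6^2 - 4(4)(-13) = 36 + 208 = 244
Since discriminant = 244 > 0, there are two real roots.
x = (-6 ± 2*sqrt(61)) / 8
Simplifying: x = (-3 ± sqrt(61)) / 4
Numerically: x ≈ 1.2026 or x ≈ -2.7026

x = (-3 + sqrt(61)) / 4 or x = (-3 - sqrt(61)) / 4


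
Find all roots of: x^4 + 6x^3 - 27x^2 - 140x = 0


The constant term is 0, so x = 0 is a root. Factor out x:
  x^3 + 6x^2 - 27x - 140 = 0
Let p(x) = x^3 + 6x^2 - 27x - 140. By the rational root theorem (leading coefficient 1), any rational root is an integer divisor of 140: try ±1, ±2, ... in turn.
Test x = 1: value = -160 ≠ 0.
Test x = -1: value = -108 ≠ 0.
Test x = 2: value = -162 ≠ 0.
Test x = -2: value = -70 ≠ 0.
Test x = 4: value = -88 ≠ 0.
Test x = -4: value = 0 ✓, so (x + 4) is a factor.
Synthetic division by (x + 4): bring down 1; 1(-4) + 6 = 2; 2(-4) - 27 = -35; (-35)(-4) - 140 = 0 → quotient x^2 + 2x - 35, remainder 0.
Solve the quadratic x^2 + 2x - 35 = 0: discriminant = 2^2 - 4(1)(-35) = 4 + 140 = 144.
sqrt(144) = 12, so x = (-2 ± 12)/2: x = 5 or x = -7.
Collecting all roots found:

x = -7, x = -4, x = 0, x = 5


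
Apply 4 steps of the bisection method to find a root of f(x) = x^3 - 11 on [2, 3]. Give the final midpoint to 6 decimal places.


f(x) = x^3 - 11
f(2) = -3 < 0
f(3) = 16 > 0

Step 1: midpoint = (2.000000 + 3.000000)/2 = 2.500000
  f(2.500000) = 4.625000
  f(mid) > 0, so root is in [2.000000, 2.500000]

Step 2: midpoint = (2.000000 + 2.500000)/2 = 2.250000
  f(2.250000) = 0.390625
  f(mid) > 0, so root is in [2.000000, 2.250000]

Step 3: midpoint = (2.000000 + 2.250000)/2 = 2.125000
  f(2.125000) = -1.404297
  f(mid) < 0, so root is in [2.125000, 2.250000]

Step 4: midpoint = (2.125000 + 2.250000)/2 = 2.187500
  f(2.187500) = -0.532471
  f(mid) < 0, so root is in [2.187500, 2.250000]

midpoint = 2.187500


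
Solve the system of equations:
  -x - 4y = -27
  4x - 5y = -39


Using Cramer's rule:
Determinant D = (-1)(-5) - (4)(-4) = 5 + 16 = 21
Dx = (-27)(-5) - (-39)(-4) = 135 - 156 = -21
Dy = (-1)(-39) - (4)(-27) = 39 + 108 = 147
x = Dx/D = -21/21 = -1
y = Dy/D = 147/21 = 7

x = -1, y = 7


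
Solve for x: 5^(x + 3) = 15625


Express both sides with the same base.
15625 = 5^6
Since the bases match, equate exponents: x + 3 = 6
So x = 6 - (3) = 3

x = 3


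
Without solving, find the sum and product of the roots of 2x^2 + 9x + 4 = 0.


By Vieta's formulas for ax^2 + bx + c = 0:
  Sum of roots = -b/a
  Product of roots = c/a

Here a = 2, b = 9, c = 4
Sum = -(9)/2 = -9/2
Product = 4/2 = 2

Sum = -9/2, Product = 2


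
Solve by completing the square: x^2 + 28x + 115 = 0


Start: x^2 + 28x + 115 = 0
Move constant: x^2 + 28x = -115
Half of 28 is 14, squared is 196
Add 196 to both sides: x^2 + 28x + 196 = 81
(x + 14)^2 = 81
x + 14 = ±9
x = -14 + 9 = -5 or x = -14 - 9 = -23

x = -23, x = -5


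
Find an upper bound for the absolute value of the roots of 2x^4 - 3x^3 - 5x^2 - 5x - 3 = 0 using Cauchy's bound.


Cauchy's bound: all roots r satisfy |r| <= 1 + max(|a_i/a_n|) for i = 0,...,n-1
where a_n is the leading coefficient.

Coefficients: [2, -3, -5, -5, -3]
Leading coefficient a_n = 2
Ratios |a_i/a_n|: 3/2, 5/2, 5/2, 3/2
Maximum ratio: 5/2
Cauchy's bound: |r| <= 1 + 5/2 = 7/2

Upper bound = 7/2


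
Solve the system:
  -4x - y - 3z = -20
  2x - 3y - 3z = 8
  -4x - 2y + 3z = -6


Using Cramer's rule. Expand each determinant along the first row.
D  = (-4)*[(-3)*3 - (-3)*(-2)] - (-1)*[2*3 - (-3)*(-4)] + (-3)*[2*(-2) - (-3)*(-4)]
  = (-4)*(-15) - (-1)*(-6) + (-3)*(-16) = 102
Dx = (-20)*[(-3)*3 - (-3)*(-2)] - (-1)*[8*3 - (-3)*(-6)] + (-3)*[8*(-2) - (-3)*(-6)]
  = (-20)*(-15) - (-1)*(6) + (-3)*(-34) = 408
Dy = (-4)*[8*3 - (-3)*(-6)] - (-20)*[2*3 - (-3)*(-4)] + (-3)*[2*(-6) - 8*(-4)]
  = (-4)*(6) - (-20)*(-6) + (-3)*(20) = -204
Dz = (-4)*[(-3)*(-6) - 8*(-2)] - (-1)*[2*(-6) - 8*(-4)] + (-20)*[2*(-2) - (-3)*(-4)]
  = (-4)*(34) - (-1)*(20) + (-20)*(-16) = 204
x = Dx/D = 408/102 = 4, y = Dy/D = -204/102 = -2, z = Dz/D = 204/102 = 2
Check eq1: (-4)(4) + (-1)(-2) + (-3)(2) = -20 = -20 ✓
Check eq2: (2)(4) + (-3)(-2) + (-3)(2) = 8 = 8 ✓
Check eq3: (-4)(4) + (-2)(-2) + (3)(2) = -6 = -6 ✓

x = 4, y = -2, z = 2


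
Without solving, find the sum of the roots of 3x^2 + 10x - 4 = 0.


By Vieta's formulas for ax^2 + bx + c = 0:
  Sum of roots = -b/a
  Product of roots = c/a

Here a = 3, b = 10, c = -4
Sum = -(10)/3 = -10/3
Product = -4/3 = -4/3

Sum = -10/3


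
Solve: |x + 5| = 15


An absolute value equation |expr| = 15 gives two cases:
Case 1: x + 5 = 15
  x = 10, so x = 10
Case 2: x + 5 = -15
  x = -20, so x = -20

x = -20, x = 10


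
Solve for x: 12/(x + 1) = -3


Multiply both sides by (x + 1): 12 = -3(x + 1)
Distribute: 12 = -3x - 3
-3x = 12 + 3 = 15
x = -5

x = -5


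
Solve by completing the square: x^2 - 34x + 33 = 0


Start: x^2 - 34x + 33 = 0
Move constant: x^2 - 34x = -33
Half of -34 is -17, squared is 289
Add 289 to both sides: x^2 - 34x + 289 = 256
(x - 17)^2 = 256
x - 17 = ±16
x = 17 + 16 = 33 or x = 17 - 16 = 1

x = 1, x = 33


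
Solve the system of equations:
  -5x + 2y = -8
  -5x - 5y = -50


Using Cramer's rule:
Determinant D = (-5)(-5) - (-5)(2) = 25 + 10 = 35
Dx = (-8)(-5) - (-50)(2) = 40 + 100 = 140
Dy = (-5)(-50) - (-5)(-8) = 250 - 40 = 210
x = Dx/D = 140/35 = 4
y = Dy/D = 210/35 = 6

x = 4, y = 6


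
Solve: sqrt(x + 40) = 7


Square both sides: x + 40 = 7^2 = 49
x = 49 - 40 = 9
x = 9
Check: sqrt(1*9 + 40) = sqrt(49) = 7 ✓

x = 9


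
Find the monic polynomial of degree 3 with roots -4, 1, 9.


A monic polynomial with roots -4, 1, 9 is:
p(x) = (x + 4)(x - 1)(x - 9)
After multiplying by (x + 4): x + 4
After multiplying by (x - 1): x^2 + 3x - 4
After multiplying by (x - 9): x^3 - 6x^2 - 31x + 36

x^3 - 6x^2 - 31x + 36


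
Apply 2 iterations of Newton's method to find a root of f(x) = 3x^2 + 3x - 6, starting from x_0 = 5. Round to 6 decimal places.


Newton's method: x_(n+1) = x_n - f(x_n)/f'(x_n)
f(x) = 3x^2 + 3x - 6
f'(x) = 6x + 3

Iteration 1:
  f(5.000000) = 84.000000
  f'(5.000000) = 33.000000
  x_1 = 5.000000 - (84.000000)/(33.000000) = 2.454545

Iteration 2:
  f(2.454545) = 19.438017
  f'(2.454545) = 17.727273
  x_2 = 2.454545 - (19.438017)/(17.727273) = 1.358042

x_2 = 1.358042


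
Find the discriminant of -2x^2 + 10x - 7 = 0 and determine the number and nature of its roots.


For ax^2 + bx + c = 0, discriminant D = b^2 - 4ac
Here a = -2, b = 10, c = -7
D = (10)^2 - 4(-2)(-7) = 100 - 56 = 44

D = 44 > 0 but not a perfect square
The equation has 2 distinct real irrational roots.

Discriminant = 44, 2 distinct real irrational roots


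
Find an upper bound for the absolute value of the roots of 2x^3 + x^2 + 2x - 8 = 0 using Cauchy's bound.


Cauchy's bound: all roots r satisfy |r| <= 1 + max(|a_i/a_n|) for i = 0,...,n-1
where a_n is the leading coefficient.

Coefficients: [2, 1, 2, -8]
Leading coefficient a_n = 2
Ratios |a_i/a_n|: 1/2, 1, 4
Maximum ratio: 4
Cauchy's bound: |r| <= 1 + 4 = 5

Upper bound = 5


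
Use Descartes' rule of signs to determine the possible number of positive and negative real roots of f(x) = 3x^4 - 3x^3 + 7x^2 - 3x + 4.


Descartes' rule of signs:

For positive roots, count sign changes in f(x) = 3x^4 - 3x^3 + 7x^2 - 3x + 4:
Signs of coefficients: +, -, +, -, +
Number of sign changes: 4
Possible positive real roots: 4, 2, 0

For negative roots, examine f(-x) = 3x^4 + 3x^3 + 7x^2 + 3x + 4:
Signs of coefficients: +, +, +, +, +
Number of sign changes: 0
Possible negative real roots: 0

Positive roots: 4 or 2 or 0; Negative roots: 0


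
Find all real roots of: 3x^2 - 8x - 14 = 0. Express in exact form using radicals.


Using the quadratic formula: x = (-b ± sqrt(b^2 - 4ac)) / (2a)
Here a = 3, b = -8, c = -14
Discriminant = b^2 - 4ac = (-8)^2 - 4(3)(-14) = 64 + 168 = 232
Since discriminant = 232 > 0, there are two real roots.
x = (8 ± 2*sqrt(58)) / 6
Simplifying: x = (4 ± sqrt(58)) / 3
Numerically: x ≈ 3.8719 or x ≈ -1.2053

x = (4 + sqrt(58)) / 3 or x = (4 - sqrt(58)) / 3


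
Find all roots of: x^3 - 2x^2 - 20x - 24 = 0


Let p(x) = x^3 - 2x^2 - 20x - 24. By the rational root theorem (leading coefficient 1), any rational root is an integer divisor of 24: try ±1, ±2, ... in turn.
Test x = 1: value = -45 ≠ 0.
Test x = -1: value = -7 ≠ 0.
Test x = 2: value = -64 ≠ 0.
Test x = -2: value = 0 ✓, so (x + 2) is a factor.
Synthetic division by (x + 2): bring down 1; 1(-2) - 2 = -4; (-4)(-2) - 20 = -12; (-12)(-2) - 24 = 0 → quotient x^2 - 4x - 12, remainder 0.
Solve the quadratic x^2 - 4x - 12 = 0: discriminant = (-4)^2 - 4(1)(-12) = 16 + 48 = 64.
sqrt(64) = 8, so x = (4 ± 8)/2: x = 6 or x = -2.
Collecting all roots found:

x = -2 (multiplicity 2), x = 6


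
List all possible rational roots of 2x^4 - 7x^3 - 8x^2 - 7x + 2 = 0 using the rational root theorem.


Rational root theorem: possible roots are ±p/q where:
  p divides the constant term (2): p ∈ {1, 2}
  q divides the leading coefficient (2): q ∈ {1, 2}

All possible rational roots: -2, -1, -1/2, 1/2, 1, 2

-2, -1, -1/2, 1/2, 1, 2


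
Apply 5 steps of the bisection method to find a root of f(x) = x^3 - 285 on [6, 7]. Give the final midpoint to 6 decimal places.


f(x) = x^3 - 285
f(6) = -69 < 0
f(7) = 58 > 0

Step 1: midpoint = (6.000000 + 7.000000)/2 = 6.500000
  f(6.500000) = -10.375000
  f(mid) < 0, so root is in [6.500000, 7.000000]

Step 2: midpoint = (6.500000 + 7.000000)/2 = 6.750000
  f(6.750000) = 22.546875
  f(mid) > 0, so root is in [6.500000, 6.750000]

Step 3: midpoint = (6.500000 + 6.750000)/2 = 6.625000
  f(6.625000) = 5.775391
  f(mid) > 0, so root is in [6.500000, 6.625000]

Step 4: midpoint = (6.500000 + 6.625000)/2 = 6.562500
  f(6.562500) = -2.376709
  f(mid) < 0, so root is in [6.562500, 6.625000]

Step 5: midpoint = (6.562500 + 6.625000)/2 = 6.593750
  f(6.593750) = 1.680023
  f(mid) > 0, so root is in [6.562500, 6.593750]

midpoint = 6.593750


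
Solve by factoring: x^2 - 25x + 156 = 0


We need two numbers that multiply to 156 and add to -25.
Those numbers are -12 and -13 (since (-12) * (-13) = 156 and (-12) + (-13) = -25).
So x^2 - 25x + 156 = (x - 12)(x - 13) = 0
Setting each factor to zero: x = 12 or x = 13

x = 12, x = 13


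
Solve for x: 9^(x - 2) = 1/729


Express both sides with the same base.
1/729 = 9^(-3)
Since the bases match, equate exponents: x - 2 = -3
So x = -3 - (-2) = -1

x = -1


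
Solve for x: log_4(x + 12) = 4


Convert to exponential form: x + 12 = 4^4 = 256
x = 256 - 12 = 244
Check: log_4(244 + 12) = log_4(256) = log_4(256) = 4 ✓

x = 244


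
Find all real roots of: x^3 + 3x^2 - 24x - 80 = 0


Let p(x) = x^3 + 3x^2 - 24x - 80. By the rational root theorem (leading coefficient 1), any rational root is an integer divisor of 80: try ±1, ±2, ... in turn.
Test x = 1: value = -100 ≠ 0.
Test x = -1: value = -54 ≠ 0.
Test x = 2: value = -108 ≠ 0.
Test x = -2: value = -28 ≠ 0.
Test x = 4: value = -64 ≠ 0.
Test x = -4: value = 0 ✓, so (x + 4) is a factor.
Synthetic division by (x + 4): bring down 1; 1(-4) + 3 = -1; (-1)(-4) - 24 = -20; (-20)(-4) - 80 = 0 → quotient x^2 - x - 20, remainder 0.
Solve the quadratic x^2 - x - 20 = 0: discriminant = (-1)^2 - 4(1)(-20) = 1 + 80 = 81.
sqrt(81) = 9, so x = (1 ± 9)/2: x = 5 or x = -4.

x = -4 (multiplicity 2), x = 5


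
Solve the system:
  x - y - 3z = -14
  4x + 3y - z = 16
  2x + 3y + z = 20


Using Cramer's rule. Expand each determinant along the first row.
D  = 1*[3*1 - (-1)*3] - (-1)*[4*1 - (-1)*2] + (-3)*[4*3 - 3*2]
  = 1*(6) - (-1)*(6) + (-3)*(6) = -6
Dx = (-14)*[3*1 - (-1)*3] - (-1)*[16*1 - (-1)*20] + (-3)*[16*3 - 3*20]
  = (-14)*(6) - (-1)*(36) + (-3)*(-12) = -12
Dy = 1*[16*1 - (-1)*20] - (-14)*[4*1 - (-1)*2] + (-3)*[4*20 - 16*2]
  = 1*(36) - (-14)*(6) + (-3)*(48) = -24
Dz = 1*[3*20 - 16*3] - (-1)*[4*20 - 16*2] + (-14)*[4*3 - 3*2]
  = 1*(12) - (-1)*(48) + (-14)*(6) = -24
x = Dx/D = -12/-6 = 2, y = Dy/D = -24/-6 = 4, z = Dz/D = -24/-6 = 4
Check eq1: (1)(2) + (-1)(4) + (-3)(4) = -14 = -14 ✓
Check eq2: (4)(2) + (3)(4) + (-1)(4) = 16 = 16 ✓
Check eq3: (2)(2) + (3)(4) + (1)(4) = 20 = 20 ✓

x = 2, y = 4, z = 4


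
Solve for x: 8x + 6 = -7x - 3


Starting with: 8x + 6 = -7x - 3
Move all x terms to left: (8 + 7)x = -3 - 6
Simplify: 15x = -9
Divide both sides by 15: x = -3/5

x = -3/5


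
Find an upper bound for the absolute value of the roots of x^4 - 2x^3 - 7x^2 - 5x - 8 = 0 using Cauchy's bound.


Cauchy's bound: all roots r satisfy |r| <= 1 + max(|a_i/a_n|) for i = 0,...,n-1
where a_n is the leading coefficient.

Coefficients: [1, -2, -7, -5, -8]
Leading coefficient a_n = 1
Ratios |a_i/a_n|: 2, 7, 5, 8
Maximum ratio: 8
Cauchy's bound: |r| <= 1 + 8 = 9

Upper bound = 9


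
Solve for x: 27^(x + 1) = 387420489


Express both sides with the same base.
387420489 = 27^6
Since the bases match, equate exponents: x + 1 = 6
So x = 6 - (1) = 5

x = 5


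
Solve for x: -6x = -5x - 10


Starting with: -6x = -5x - 10
Move all x terms to left: (-6 + 5)x = -10 - 0
Simplify: -x = -10
Divide both sides by -1: x = 10

x = 10


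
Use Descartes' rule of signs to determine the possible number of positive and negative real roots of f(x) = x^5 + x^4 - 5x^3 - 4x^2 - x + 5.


Descartes' rule of signs:

For positive roots, count sign changes in f(x) = x^5 + x^4 - 5x^3 - 4x^2 - x + 5:
Signs of coefficients: +, +, -, -, -, +
Number of sign changes: 2
Possible positive real roots: 2, 0

For negative roots, examine f(-x) = -x^5 + x^4 + 5x^3 - 4x^2 + x + 5:
Signs of coefficients: -, +, +, -, +, +
Number of sign changes: 3
Possible negative real roots: 3, 1

Positive roots: 2 or 0; Negative roots: 3 or 1


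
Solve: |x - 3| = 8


An absolute value equation |expr| = 8 gives two cases:
Case 1: x - 3 = 8
  x = 11, so x = 11
Case 2: x - 3 = -8
  x = -5, so x = -5

x = -5, x = 11


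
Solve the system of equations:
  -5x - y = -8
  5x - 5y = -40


Using Cramer's rule:
Determinant D = (-5)(-5) - (5)(-1) = 25 + 5 = 30
Dx = (-8)(-5) - (-40)(-1) = 40 - 40 = 0
Dy = (-5)(-40) - (5)(-8) = 200 + 40 = 240
x = Dx/D = 0/30 = 0
y = Dy/D = 240/30 = 8

x = 0, y = 8


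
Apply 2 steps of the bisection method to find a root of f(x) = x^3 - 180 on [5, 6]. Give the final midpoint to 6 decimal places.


f(x) = x^3 - 180
f(5) = -55 < 0
f(6) = 36 > 0

Step 1: midpoint = (5.000000 + 6.000000)/2 = 5.500000
  f(5.500000) = -13.625000
  f(mid) < 0, so root is in [5.500000, 6.000000]

Step 2: midpoint = (5.500000 + 6.000000)/2 = 5.750000
  f(5.750000) = 10.109375
  f(mid) > 0, so root is in [5.500000, 5.750000]

midpoint = 5.750000


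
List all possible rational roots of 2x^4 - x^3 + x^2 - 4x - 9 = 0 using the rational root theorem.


Rational root theorem: possible roots are ±p/q where:
  p divides the constant term (-9): p ∈ {1, 3, 9}
  q divides the leading coefficient (2): q ∈ {1, 2}

All possible rational roots: -9, -9/2, -3, -3/2, -1, -1/2, 1/2, 1, 3/2, 3, 9/2, 9

-9, -9/2, -3, -3/2, -1, -1/2, 1/2, 1, 3/2, 3, 9/2, 9


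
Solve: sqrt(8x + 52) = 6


Square both sides: 8x + 52 = 6^2 = 36
8x = 36 - 52 = -16
x = -2
Check: sqrt(8*(-2) + 52) = sqrt(36) = 6 ✓

x = -2


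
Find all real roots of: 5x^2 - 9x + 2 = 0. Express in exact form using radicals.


Using the quadratic formula: x = (-b ± sqrt(b^2 - 4ac)) / (2a)
Here a = 5, b = -9, c = 2
Discriminant = b^2 - 4ac = (-9)^2 - 4(5)(2) = 81 - 40 = 41
Since discriminant = 41 > 0, there are two real roots.
x = (9 ± sqrt(41)) / 10
Numerically: x ≈ 1.5403 or x ≈ 0.2597

x = (9 + sqrt(41)) / 10 or x = (9 - sqrt(41)) / 10


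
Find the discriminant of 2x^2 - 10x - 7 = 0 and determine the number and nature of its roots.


For ax^2 + bx + c = 0, discriminant D = b^2 - 4ac
Here a = 2, b = -10, c = -7
D = (-10)^2 - 4(2)(-7) = 100 + 56 = 156

D = 156 > 0 but not a perfect square
The equation has 2 distinct real irrational roots.

Discriminant = 156, 2 distinct real irrational roots


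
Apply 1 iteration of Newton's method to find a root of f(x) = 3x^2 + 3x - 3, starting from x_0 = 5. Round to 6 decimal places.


Newton's method: x_(n+1) = x_n - f(x_n)/f'(x_n)
f(x) = 3x^2 + 3x - 3
f'(x) = 6x + 3

Iteration 1:
  f(5.000000) = 87.000000
  f'(5.000000) = 33.000000
  x_1 = 5.000000 - (87.000000)/(33.000000) = 2.363636

x_1 = 2.363636


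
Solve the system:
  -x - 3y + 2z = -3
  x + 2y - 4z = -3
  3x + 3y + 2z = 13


Using Cramer's rule. Expand each determinant along the first row.
D  = (-1)*[2*2 - (-4)*3] - (-3)*[1*2 - (-4)*3] + 2*[1*3 - 2*3]
  = (-1)*(16) - (-3)*(14) + 2*(-3) = 20
Dx = (-3)*[2*2 - (-4)*3] - (-3)*[(-3)*2 - (-4)*13] + 2*[(-3)*3 - 2*13]
  = (-3)*(16) - (-3)*(46) + 2*(-35) = 20
Dy = (-1)*[(-3)*2 - (-4)*13] - (-3)*[1*2 - (-4)*3] + 2*[1*13 - (-3)*3]
  = (-1)*(46) - (-3)*(14) + 2*(22) = 40
Dz = (-1)*[2*13 - (-3)*3] - (-3)*[1*13 - (-3)*3] + (-3)*[1*3 - 2*3]
  = (-1)*(35) - (-3)*(22) + (-3)*(-3) = 40
x = Dx/D = 20/20 = 1, y = Dy/D = 40/20 = 2, z = Dz/D = 40/20 = 2
Check eq1: (-1)(1) + (-3)(2) + (2)(2) = -3 = -3 ✓
Check eq2: (1)(1) + (2)(2) + (-4)(2) = -3 = -3 ✓
Check eq3: (3)(1) + (3)(2) + (2)(2) = 13 = 13 ✓

x = 1, y = 2, z = 2


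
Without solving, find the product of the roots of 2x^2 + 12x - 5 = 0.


By Vieta's formulas for ax^2 + bx + c = 0:
  Sum of roots = -b/a
  Product of roots = c/a

Here a = 2, b = 12, c = -5
Sum = -(12)/2 = -6
Product = -5/2 = -5/2

Product = -5/2


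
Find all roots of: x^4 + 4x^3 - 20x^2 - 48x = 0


The constant term is 0, so x = 0 is a root. Factor out x:
  x^3 + 4x^2 - 20x - 48 = 0
Let p(x) = x^3 + 4x^2 - 20x - 48. By the rational root theorem (leading coefficient 1), any rational root is an integer divisor of 48: try ±1, ±2, ... in turn.
Test x = 1: value = -63 ≠ 0.
Test x = -1: value = -25 ≠ 0.
Test x = 2: value = -64 ≠ 0.
Test x = -2: value = 0 ✓, so (x + 2) is a factor.
Synthetic division by (x + 2): bring down 1; 1(-2) + 4 = 2; 2(-2) - 20 = -24; (-24)(-2) - 48 = 0 → quotient x^2 + 2x - 24, remainder 0.
Solve the quadratic x^2 + 2x - 24 = 0: discriminant = 2^2 - 4(1)(-24) = 4 + 96 = 100.
sqrt(100) = 10, so x = (-2 ± 10)/2: x = 4 or x = -6.
Collecting all roots found:

x = -6, x = -2, x = 0, x = 4


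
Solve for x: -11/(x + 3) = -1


Multiply both sides by (x + 3): -11 = -1(x + 3)
Distribute: -11 = -x - 3
-x = -11 + 3 = -8
x = 8

x = 8


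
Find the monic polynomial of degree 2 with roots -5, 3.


A monic polynomial with roots -5, 3 is:
p(x) = (x + 5)(x - 3)
After multiplying by (x + 5): x + 5
After multiplying by (x - 3): x^2 + 2x - 15

x^2 + 2x - 15


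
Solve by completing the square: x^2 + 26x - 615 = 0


Start: x^2 + 26x - 615 = 0
Move constant: x^2 + 26x = 615
Half of 26 is 13, squared is 169
Add 169 to both sides: x^2 + 26x + 169 = 784
(x + 13)^2 = 784
x + 13 = ±28
x = -13 + 28 = 15 or x = -13 - 28 = -41

x = -41, x = 15


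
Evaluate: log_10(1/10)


We need the exponent such that 10^? = 1/10
10^(-1) = 1/10^1 = 1/10
Therefore log_10(1/10) = -1

-1


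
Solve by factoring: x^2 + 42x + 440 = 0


We need two numbers that multiply to 440 and add to 42.
Those numbers are 20 and 22 (since 20 * 22 = 440 and 20 + 22 = 42).
So x^2 + 42x + 440 = (x + 20)(x + 22) = 0
Setting each factor to zero: x = -20 or x = -22

x = -22, x = -20


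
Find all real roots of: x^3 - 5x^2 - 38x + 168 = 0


Let p(x) = x^3 - 5x^2 - 38x + 168. By the rational root theorem (leading coefficient 1), any rational root is an integer divisor of 168: try ±1, ±2, ... in turn.
Test x = 1: value = 126 ≠ 0.
Test x = -1: value = 200 ≠ 0.
Test x = 2: value = 80 ≠ 0.
Test x = -2: value = 216 ≠ 0.
Test x = 3: value = 36 ≠ 0.
Test x = -3: value = 210 ≠ 0.
Test x = 4: value = 0 ✓, so (x - 4) is a factor.
Synthetic division by (x - 4): bring down 1; 1(4) - 5 = -1; (-1)(4) - 38 = -42; (-42)(4) + 168 = 0 → quotient x^2 - x - 42, remainder 0.
Solve the quadratic x^2 - x - 42 = 0: discriminant = (-1)^2 - 4(1)(-42) = 1 + 168 = 169.
sqrt(169) = 13, so x = (1 ± 13)/2: x = 7 or x = -6.

x = -6, x = 4, x = 7


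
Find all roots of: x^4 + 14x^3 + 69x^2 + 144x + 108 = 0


Let p(x) = x^4 + 14x^3 + 69x^2 + 144x + 108. By the rational root theorem (leading coefficient 1), any rational root is an integer divisor of 108: try ±1, ±2, ... in turn.
Test x = 1: value = 336 ≠ 0.
Test x = -1: value = 20 ≠ 0.
Test x = 2: value = 800 ≠ 0.
Test x = -2: value = 0 ✓, so (x + 2) is a factor.
Synthetic division by (x + 2): bring down 1; 1(-2) + 14 = 12; 12(-2) + 69 = 45; 45(-2) + 144 = 54; 54(-2) + 108 = 0 → quotient x^3 + 12x^2 + 45x + 54, remainder 0.
Continue with the quotient x^3 + 12x^2 + 45x + 54 (candidates must divide 54; re-test x = -2 first in case it repeats).
Test x = -2: value = 4 ≠ 0.
Test x = 3: value = 324 ≠ 0.
Test x = -3: value = 0 ✓, so (x + 3) is a factor.
Synthetic division by (x + 3): bring down 1; 1(-3) + 12 = 9; 9(-3) + 45 = 18; 18(-3) + 54 = 0 → quotient x^2 + 9x + 18, remainder 0.
Solve the quadratic x^2 + 9x + 18 = 0: discriminant = 9^2 - 4(1)(18) = 81 - 72 = 9.
sqrt(9) = 3, so x = (-9 ± 3)/2: x = -3 or x = -6.
Collecting all roots found:

x = -6, x = -3 (multiplicity 2), x = -2


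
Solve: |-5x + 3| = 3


An absolute value equation |expr| = 3 gives two cases:
Case 1: -5x + 3 = 3
  -5x = 0, so x = 0
Case 2: -5x + 3 = -3
  -5x = -6, so x = 6/5

x = 0, x = 6/5


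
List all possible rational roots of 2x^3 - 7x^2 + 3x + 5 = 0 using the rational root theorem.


Rational root theorem: possible roots are ±p/q where:
  p divides the constant term (5): p ∈ {1, 5}
  q divides the leading coefficient (2): q ∈ {1, 2}

All possible rational roots: -5, -5/2, -1, -1/2, 1/2, 1, 5/2, 5

-5, -5/2, -1, -1/2, 1/2, 1, 5/2, 5


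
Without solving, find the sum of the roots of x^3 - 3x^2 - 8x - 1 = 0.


By Vieta's formulas for x^3 + bx^2 + cx + d = 0:
  r1 + r2 + r3 = -b/a = 3
  r1*r2 + r1*r3 + r2*r3 = c/a = -8
  r1*r2*r3 = -d/a = 1


Sum = 3


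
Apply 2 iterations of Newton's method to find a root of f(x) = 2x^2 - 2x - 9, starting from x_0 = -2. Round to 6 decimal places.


Newton's method: x_(n+1) = x_n - f(x_n)/f'(x_n)
f(x) = 2x^2 - 2x - 9
f'(x) = 4x - 2

Iteration 1:
  f(-2.000000) = 3.000000
  f'(-2.000000) = -10.000000
  x_1 = -2.000000 - (3.000000)/(-10.000000) = -1.700000

Iteration 2:
  f(-1.700000) = 0.180000
  f'(-1.700000) = -8.800000
  x_2 = -1.700000 - (0.180000)/(-8.800000) = -1.679545

x_2 = -1.679545


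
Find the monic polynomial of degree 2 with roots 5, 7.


A monic polynomial with roots 5, 7 is:
p(x) = (x - 5)(x - 7)
After multiplying by (x - 5): x - 5
After multiplying by (x - 7): x^2 - 12x + 35

x^2 - 12x + 35


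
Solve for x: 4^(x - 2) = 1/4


Express both sides with the same base.
1/4 = 4^(-1)
Since the bases match, equate exponents: x - 2 = -1
So x = -1 - (-2) = 1

x = 1


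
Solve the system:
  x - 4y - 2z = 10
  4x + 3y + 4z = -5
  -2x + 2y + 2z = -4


Using Cramer's rule. Expand each determinant along the first row.
D  = 1*[3*2 - 4*2] - (-4)*[4*2 - 4*(-2)] + (-2)*[4*2 - 3*(-2)]
  = 1*(-2) - (-4)*(16) + (-2)*(14) = 34
Dx = 10*[3*2 - 4*2] - (-4)*[(-5)*2 - 4*(-4)] + (-2)*[(-5)*2 - 3*(-4)]
  = 10*(-2) - (-4)*(6) + (-2)*(2) = 0
Dy = 1*[(-5)*2 - 4*(-4)] - 10*[4*2 - 4*(-2)] + (-2)*[4*(-4) - (-5)*(-2)]
  = 1*(6) - 10*(16) + (-2)*(-26) = -102
Dz = 1*[3*(-4) - (-5)*2] - (-4)*[4*(-4) - (-5)*(-2)] + 10*[4*2 - 3*(-2)]
  = 1*(-2) - (-4)*(-26) + 10*(14) = 34
x = Dx/D = 0/34 = 0, y = Dy/D = -102/34 = -3, z = Dz/D = 34/34 = 1
Check eq1: (1)(0) + (-4)(-3) + (-2)(1) = 10 = 10 ✓
Check eq2: (4)(0) + (3)(-3) + (4)(1) = -5 = -5 ✓
Check eq3: (-2)(0) + (2)(-3) + (2)(1) = -4 = -4 ✓

x = 0, y = -3, z = 1


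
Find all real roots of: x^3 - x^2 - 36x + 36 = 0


Let p(x) = x^3 - x^2 - 36x + 36. By the rational root theorem (leading coefficient 1), any rational root is an integer divisor of 36: try ±1, ±2, ... in turn.
Test x = 1: value = 0 ✓, so (x - 1) is a factor.
Synthetic division by (x - 1): bring down 1; 1(1) - 1 = 0; 0(1) - 36 = -36; (-36)(1) + 36 = 0 → quotient x^2 - 36, remainder 0.
Solve the quadratic x^2 - 36 = 0: discriminant = 0^2 - 4(1)(-36) = 0 + 144 = 144.
sqrt(144) = 12, so x = (0 ± 12)/2: x = 6 or x = -6.

x = -6, x = 1, x = 6


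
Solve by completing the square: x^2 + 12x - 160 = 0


Start: x^2 + 12x - 160 = 0
Move constant: x^2 + 12x = 160
Half of 12 is 6, squared is 36
Add 36 to both sides: x^2 + 12x + 36 = 196
(x + 6)^2 = 196
x + 6 = ±14
x = -6 + 14 = 8 or x = -6 - 14 = -20

x = -20, x = 8


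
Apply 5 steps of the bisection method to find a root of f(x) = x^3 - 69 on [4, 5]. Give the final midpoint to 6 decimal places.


f(x) = x^3 - 69
f(4) = -5 < 0
f(5) = 56 > 0

Step 1: midpoint = (4.000000 + 5.000000)/2 = 4.500000
  f(4.500000) = 22.125000
  f(mid) > 0, so root is in [4.000000, 4.500000]

Step 2: midpoint = (4.000000 + 4.500000)/2 = 4.250000
  f(4.250000) = 7.765625
  f(mid) > 0, so root is in [4.000000, 4.250000]

Step 3: midpoint = (4.000000 + 4.250000)/2 = 4.125000
  f(4.125000) = 1.189453
  f(mid) > 0, so root is in [4.000000, 4.125000]

Step 4: midpoint = (4.000000 + 4.125000)/2 = 4.062500
  f(4.062500) = -1.952881
  f(mid) < 0, so root is in [4.062500, 4.125000]

Step 5: midpoint = (4.062500 + 4.125000)/2 = 4.093750
  f(4.093750) = -0.393707
  f(mid) < 0, so root is in [4.093750, 4.125000]

midpoint = 4.093750


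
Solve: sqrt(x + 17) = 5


Square both sides: x + 17 = 5^2 = 25
x = 25 - 17 = 8
x = 8
Check: sqrt(1*8 + 17) = sqrt(25) = 5 ✓

x = 8


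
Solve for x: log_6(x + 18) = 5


Convert to exponential form: x + 18 = 6^5 = 7776
x = 7776 - 18 = 7758
Check: log_6(7758 + 18) = log_6(7776) = log_6(7776) = 5 ✓

x = 7758


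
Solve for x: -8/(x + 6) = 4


Multiply both sides by (x + 6): -8 = 4(x + 6)
Distribute: -8 = 4x + 24
4x = -8 - 24 = -32
x = -8

x = -8


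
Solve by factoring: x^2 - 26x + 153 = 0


We need two numbers that multiply to 153 and add to -26.
Those numbers are -9 and -17 (since (-9) * (-17) = 153 and (-9) + (-17) = -26).
So x^2 - 26x + 153 = (x - 9)(x - 17) = 0
Setting each factor to zero: x = 9 or x = 17

x = 9, x = 17


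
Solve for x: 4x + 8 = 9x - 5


Starting with: 4x + 8 = 9x - 5
Move all x terms to left: (4 - 9)x = -5 - 8
Simplify: -5x = -13
Divide both sides by -5: x = 13/5

x = 13/5


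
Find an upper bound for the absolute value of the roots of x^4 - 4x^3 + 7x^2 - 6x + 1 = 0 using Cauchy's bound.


Cauchy's bound: all roots r satisfy |r| <= 1 + max(|a_i/a_n|) for i = 0,...,n-1
where a_n is the leading coefficient.

Coefficients: [1, -4, 7, -6, 1]
Leading coefficient a_n = 1
Ratios |a_i/a_n|: 4, 7, 6, 1
Maximum ratio: 7
Cauchy's bound: |r| <= 1 + 7 = 8

Upper bound = 8


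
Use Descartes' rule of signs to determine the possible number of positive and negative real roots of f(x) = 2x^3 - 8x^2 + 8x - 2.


Descartes' rule of signs:

For positive roots, count sign changes in f(x) = 2x^3 - 8x^2 + 8x - 2:
Signs of coefficients: +, -, +, -
Number of sign changes: 3
Possible positive real roots: 3, 1

For negative roots, examine f(-x) = -2x^3 - 8x^2 - 8x - 2:
Signs of coefficients: -, -, -, -
Number of sign changes: 0
Possible negative real roots: 0

Positive roots: 3 or 1; Negative roots: 0


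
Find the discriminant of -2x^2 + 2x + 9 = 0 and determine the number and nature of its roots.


For ax^2 + bx + c = 0, discriminant D = b^2 - 4ac
Here a = -2, b = 2, c = 9
D = (2)^2 - 4(-2)(9) = 4 + 72 = 76

D = 76 > 0 but not a perfect square
The equation has 2 distinct real irrational roots.

Discriminant = 76, 2 distinct real irrational roots


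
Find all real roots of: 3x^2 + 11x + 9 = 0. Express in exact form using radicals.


Using the quadratic formula: x = (-b ± sqrt(b^2 - 4ac)) / (2a)
Here a = 3, b = 11, c = 9
Discriminant = b^2 - 4ac = 11^2 - 4(3)(9) = 121 - 108 = 13
Since discriminant = 13 > 0, there are two real roots.
x = (-11 ± sqrt(13)) / 6
Numerically: x ≈ -1.2324 or x ≈ -2.4343

x = (-11 + sqrt(13)) / 6 or x = (-11 - sqrt(13)) / 6


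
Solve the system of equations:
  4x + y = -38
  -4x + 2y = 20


Using Cramer's rule:
Determinant D = (4)(2) - (-4)(1) = 8 + 4 = 12
Dx = (-38)(2) - (20)(1) = -76 - 20 = -96
Dy = (4)(20) - (-4)(-38) = 80 - 152 = -72
x = Dx/D = -96/12 = -8
y = Dy/D = -72/12 = -6

x = -8, y = -6


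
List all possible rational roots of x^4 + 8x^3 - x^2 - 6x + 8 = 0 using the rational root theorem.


Rational root theorem: possible roots are ±p/q where:
  p divides the constant term (8): p ∈ {1, 2, 4, 8}
  q divides the leading coefficient (1): q ∈ {1}

All possible rational roots: -8, -4, -2, -1, 1, 2, 4, 8

-8, -4, -2, -1, 1, 2, 4, 8


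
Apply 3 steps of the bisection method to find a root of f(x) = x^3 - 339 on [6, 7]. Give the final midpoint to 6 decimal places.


f(x) = x^3 - 339
f(6) = -123 < 0
f(7) = 4 > 0

Step 1: midpoint = (6.000000 + 7.000000)/2 = 6.500000
  f(6.500000) = -64.375000
  f(mid) < 0, so root is in [6.500000, 7.000000]

Step 2: midpoint = (6.500000 + 7.000000)/2 = 6.750000
  f(6.750000) = -31.453125
  f(mid) < 0, so root is in [6.750000, 7.000000]

Step 3: midpoint = (6.750000 + 7.000000)/2 = 6.875000
  f(6.875000) = -14.048828
  f(mid) < 0, so root is in [6.875000, 7.000000]

midpoint = 6.875000


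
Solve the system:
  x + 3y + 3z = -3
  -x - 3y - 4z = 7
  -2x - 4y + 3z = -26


Using Cramer's rule. Expand each determinant along the first row.
D  = 1*[(-3)*3 - (-4)*(-4)] - 3*[(-1)*3 - (-4)*(-2)] + 3*[(-1)*(-4) - (-3)*(-2)]
  = 1*(-25) - 3*(-11) + 3*(-2) = 2
Dx = (-3)*[(-3)*3 - (-4)*(-4)] - 3*[7*3 - (-4)*(-26)] + 3*[7*(-4) - (-3)*(-26)]
  = (-3)*(-25) - 3*(-83) + 3*(-106) = 6
Dy = 1*[7*3 - (-4)*(-26)] - (-3)*[(-1)*3 - (-4)*(-2)] + 3*[(-1)*(-26) - 7*(-2)]
  = 1*(-83) - (-3)*(-11) + 3*(40) = 4
Dz = 1*[(-3)*(-26) - 7*(-4)] - 3*[(-1)*(-26) - 7*(-2)] + (-3)*[(-1)*(-4) - (-3)*(-2)]
  = 1*(106) - 3*(40) + (-3)*(-2) = -8
x = Dx/D = 6/2 = 3, y = Dy/D = 4/2 = 2, z = Dz/D = -8/2 = -4
Check eq1: (1)(3) + (3)(2) + (3)(-4) = -3 = -3 ✓
Check eq2: (-1)(3) + (-3)(2) + (-4)(-4) = 7 = 7 ✓
Check eq3: (-2)(3) + (-4)(2) + (3)(-4) = -26 = -26 ✓

x = 3, y = 2, z = -4


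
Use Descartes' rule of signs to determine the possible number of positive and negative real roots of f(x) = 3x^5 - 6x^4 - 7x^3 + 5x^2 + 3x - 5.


Descartes' rule of signs:

For positive roots, count sign changes in f(x) = 3x^5 - 6x^4 - 7x^3 + 5x^2 + 3x - 5:
Signs of coefficients: +, -, -, +, +, -
Number of sign changes: 3
Possible positive real roots: 3, 1

For negative roots, examine f(-x) = -3x^5 - 6x^4 + 7x^3 + 5x^2 - 3x - 5:
Signs of coefficients: -, -, +, +, -, -
Number of sign changes: 2
Possible negative real roots: 2, 0

Positive roots: 3 or 1; Negative roots: 2 or 0


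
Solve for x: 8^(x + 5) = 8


Express both sides with the same base.
8 = 8^1
Since the bases match, equate exponents: x + 5 = 1
So x = 1 - (5) = -4

x = -4


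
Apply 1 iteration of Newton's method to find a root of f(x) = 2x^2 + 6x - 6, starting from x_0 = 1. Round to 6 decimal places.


Newton's method: x_(n+1) = x_n - f(x_n)/f'(x_n)
f(x) = 2x^2 + 6x - 6
f'(x) = 4x + 6

Iteration 1:
  f(1.000000) = 2.000000
  f'(1.000000) = 10.000000
  x_1 = 1.000000 - (2.000000)/(10.000000) = 0.800000

x_1 = 0.800000


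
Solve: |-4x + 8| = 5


An absolute value equation |expr| = 5 gives two cases:
Case 1: -4x + 8 = 5
  -4x = -3, so x = 3/4
Case 2: -4x + 8 = -5
  -4x = -13, so x = 13/4

x = 3/4, x = 13/4


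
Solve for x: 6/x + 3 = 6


Subtract 3 from both sides: 6/x = 3
Multiply both sides by x: 6 = 3 * x
Divide by 3: x = 2

x = 2


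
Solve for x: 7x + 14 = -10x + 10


Starting with: 7x + 14 = -10x + 10
Move all x terms to left: (7 + 10)x = 10 - 14
Simplify: 17x = -4
Divide both sides by 17: x = -4/17

x = -4/17


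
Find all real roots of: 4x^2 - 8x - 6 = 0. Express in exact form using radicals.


Using the quadratic formula: x = (-b ± sqrt(b^2 - 4ac)) / (2a)
Here a = 4, b = -8, c = -6
Discriminant = b^2 - 4ac = (-8)^2 - 4(4)(-6) = 64 + 96 = 160
Since discriminant = 160 > 0, there are two real roots.
x = (8 ± 4*sqrt(10)) / 8
Simplifying: x = (2 ± sqrt(10)) / 2
Numerically: x ≈ 2.5811 or x ≈ -0.5811

x = (2 + sqrt(10)) / 2 or x = (2 - sqrt(10)) / 2


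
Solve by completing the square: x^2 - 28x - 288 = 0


Start: x^2 - 28x - 288 = 0
Move constant: x^2 - 28x = 288
Half of -28 is -14, squared is 196
Add 196 to both sides: x^2 - 28x + 196 = 484
(x - 14)^2 = 484
x - 14 = ±22
x = 14 + 22 = 36 or x = 14 - 22 = -8

x = -8, x = 36


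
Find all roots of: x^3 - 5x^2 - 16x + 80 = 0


Let p(x) = x^3 - 5x^2 - 16x + 80. By the rational root theorem (leading coefficient 1), any rational root is an integer divisor of 80: try ±1, ±2, ... in turn.
Test x = 1: value = 60 ≠ 0.
Test x = -1: value = 90 ≠ 0.
Test x = 2: value = 36 ≠ 0.
Test x = -2: value = 84 ≠ 0.
Test x = 4: value = 0 ✓, so (x - 4) is a factor.
Synthetic division by (x - 4): bring down 1; 1(4) - 5 = -1; (-1)(4) - 16 = -20; (-20)(4) + 80 = 0 → quotient x^2 - x - 20, remainder 0.
Solve the quadratic x^2 - x - 20 = 0: discriminant = (-1)^2 - 4(1)(-20) = 1 + 80 = 81.
sqrt(81) = 9, so x = (1 ± 9)/2: x = 5 or x = -4.
Collecting all roots found:

x = -4, x = 4, x = 5


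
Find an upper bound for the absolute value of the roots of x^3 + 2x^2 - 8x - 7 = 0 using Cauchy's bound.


Cauchy's bound: all roots r satisfy |r| <= 1 + max(|a_i/a_n|) for i = 0,...,n-1
where a_n is the leading coefficient.

Coefficients: [1, 2, -8, -7]
Leading coefficient a_n = 1
Ratios |a_i/a_n|: 2, 8, 7
Maximum ratio: 8
Cauchy's bound: |r| <= 1 + 8 = 9

Upper bound = 9


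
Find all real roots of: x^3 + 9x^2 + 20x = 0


The constant term is 0, so x = 0 is a root. Factor out x:
  x(x^2 + 9x + 20) = 0
Solve the quadratic x^2 + 9x + 20 = 0: discriminant = 9^2 - 4(1)(20) = 81 - 80 = 1.
sqrt(1) = 1, so x = (-9 ± 1)/2: x = -4 or x = -5.

x = -5, x = -4, x = 0


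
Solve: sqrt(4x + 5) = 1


Square both sides: 4x + 5 = 1^2 = 1
4x = 1 - 5 = -4
x = -1
Check: sqrt(4*(-1) + 5) = sqrt(1) = 1 ✓

x = -1


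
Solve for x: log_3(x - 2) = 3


Convert to exponential form: x - 2 = 3^3 = 27
x = 27 + 2 = 29
Check: log_3(29 - 2) = log_3(27) = log_3(27) = 3 ✓

x = 29


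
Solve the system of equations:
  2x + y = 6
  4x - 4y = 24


Using Cramer's rule:
Determinant D = (2)(-4) - (4)(1) = -8 - 4 = -12
Dx = (6)(-4) - (24)(1) = -24 - 24 = -48
Dy = (2)(24) - (4)(6) = 48 - 24 = 24
x = Dx/D = -48/-12 = 4
y = Dy/D = 24/-12 = -2

x = 4, y = -2


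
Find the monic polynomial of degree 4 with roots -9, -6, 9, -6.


A monic polynomial with roots -9, -6, 9, -6 is:
p(x) = (x + 9)(x + 6)(x - 9)(x + 6)
After multiplying by (x + 9): x + 9
After multiplying by (x + 6): x^2 + 15x + 54
After multiplying by (x - 9): x^3 + 6x^2 - 81x - 486
After multiplying by (x + 6): x^4 + 12x^3 - 45x^2 - 972x - 2916

x^4 + 12x^3 - 45x^2 - 972x - 2916


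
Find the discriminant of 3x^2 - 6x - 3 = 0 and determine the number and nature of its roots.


For ax^2 + bx + c = 0, discriminant D = b^2 - 4ac
Here a = 3, b = -6, c = -3
D = (-6)^2 - 4(3)(-3) = 36 + 36 = 72

D = 72 > 0 but not a perfect square
The equation has 2 distinct real irrational roots.

Discriminant = 72, 2 distinct real irrational roots


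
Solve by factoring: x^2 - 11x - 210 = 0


We need two numbers that multiply to -210 and add to -11.
Those numbers are -21 and 10 (since (-21) * 10 = -210 and (-21) + 10 = -11).
So x^2 - 11x - 210 = (x - 21)(x + 10) = 0
Setting each factor to zero: x = 21 or x = -10

x = -10, x = 21


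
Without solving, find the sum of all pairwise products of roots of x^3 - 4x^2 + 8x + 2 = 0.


By Vieta's formulas for x^3 + bx^2 + cx + d = 0:
  r1 + r2 + r3 = -b/a = 4
  r1*r2 + r1*r3 + r2*r3 = c/a = 8
  r1*r2*r3 = -d/a = -2


Sum of pairwise products = 8


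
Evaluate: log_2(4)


We need the exponent such that 2^? = 4
2^2 = 4
Therefore log_2(4) = 2

2


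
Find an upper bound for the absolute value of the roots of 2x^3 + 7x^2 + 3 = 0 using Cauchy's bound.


Cauchy's bound: all roots r satisfy |r| <= 1 + max(|a_i/a_n|) for i = 0,...,n-1
where a_n is the leading coefficient.

Coefficients: [2, 7, 0, 3]
Leading coefficient a_n = 2
Ratios |a_i/a_n|: 7/2, 0, 3/2
Maximum ratio: 7/2
Cauchy's bound: |r| <= 1 + 7/2 = 9/2

Upper bound = 9/2
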